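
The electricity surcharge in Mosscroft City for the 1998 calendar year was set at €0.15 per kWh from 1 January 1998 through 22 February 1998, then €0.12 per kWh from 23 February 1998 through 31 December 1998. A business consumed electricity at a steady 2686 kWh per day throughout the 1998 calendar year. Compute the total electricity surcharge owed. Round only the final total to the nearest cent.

1 January – 22 February 1998: 53 days × 2686 kWh/day = 142,358 kWh at €0.15/kWh → €21,353.70
23 February – 31 December 1998: 312 days × 2686 kWh/day = 838,032 kWh at €0.12/kWh → €100,563.84

€121,917.54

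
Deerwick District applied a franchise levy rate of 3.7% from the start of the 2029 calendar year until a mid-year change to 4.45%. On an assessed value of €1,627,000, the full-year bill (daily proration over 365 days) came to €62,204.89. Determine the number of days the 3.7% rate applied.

Let d = days at the first rate; then 365 − d days at the second rate.
€1,627,000 × [3.7%·d + 4.45%·(365−d)] / 365 = €62,204.89
Solving gives d = 305, so the new rate took effect on 2 Nov 2029.

305 days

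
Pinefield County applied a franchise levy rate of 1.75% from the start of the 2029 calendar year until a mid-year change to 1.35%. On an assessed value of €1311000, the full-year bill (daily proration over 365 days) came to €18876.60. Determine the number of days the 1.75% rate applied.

82 days

Let d = days at the first rate; then 365 − d days at the second rate.
€1311000 × [1.75%·d + 1.35%·(365−d)] / 365 = €18876.60
Solving gives d = 82, so the new rate took effect on 24 March 2029.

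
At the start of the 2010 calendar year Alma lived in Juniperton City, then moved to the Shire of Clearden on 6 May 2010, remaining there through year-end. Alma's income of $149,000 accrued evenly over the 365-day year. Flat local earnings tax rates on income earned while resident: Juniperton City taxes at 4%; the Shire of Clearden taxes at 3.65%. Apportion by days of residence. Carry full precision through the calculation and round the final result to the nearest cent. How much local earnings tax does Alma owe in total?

$5,617.10

Juniperton City, 1 Jan – 5 May 2010: 125 days → $149,000 × 4% × 125/365 = $2,041.0959
The Shire of Clearden, 6 May – 31 Dec 2010: 240 days → $149,000 × 3.65% × 240/365 = $3,576.0000
Total = $5,617.0959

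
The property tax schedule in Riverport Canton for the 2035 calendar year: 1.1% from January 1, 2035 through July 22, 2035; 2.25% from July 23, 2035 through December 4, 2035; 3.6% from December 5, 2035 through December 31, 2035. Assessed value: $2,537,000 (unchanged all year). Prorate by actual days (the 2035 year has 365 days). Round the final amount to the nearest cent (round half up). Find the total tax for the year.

January 1 – July 22, 2035: 203 days at 1.1% → $2,537,000 × 1.1% × 203/365 = $15,520.8795
July 23 – December 4, 2035: 135 days at 2.25% → $2,537,000 × 2.25% × 135/365 = $21,112.7055
December 5 – December 31, 2035: 27 days at 3.6% → $2,537,000 × 3.6% × 27/365 = $6,756.0658
Total = $43,389.6507

$43,389.65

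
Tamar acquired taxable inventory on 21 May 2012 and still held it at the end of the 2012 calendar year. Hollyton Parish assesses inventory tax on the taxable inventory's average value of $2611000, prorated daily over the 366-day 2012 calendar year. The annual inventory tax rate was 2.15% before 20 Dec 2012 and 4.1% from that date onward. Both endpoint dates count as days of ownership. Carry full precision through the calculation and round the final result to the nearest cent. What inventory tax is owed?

21 May – 19 Dec 2012: 213 days at 2.15% → $2611000 × 2.15% × 213/366 = $32669.6025
20 Dec – 31 Dec 2012: 12 days at 4.1% → $2611000 × 4.1% × 12/366 = $3509.8689
Total = $36179.4713

$36179.47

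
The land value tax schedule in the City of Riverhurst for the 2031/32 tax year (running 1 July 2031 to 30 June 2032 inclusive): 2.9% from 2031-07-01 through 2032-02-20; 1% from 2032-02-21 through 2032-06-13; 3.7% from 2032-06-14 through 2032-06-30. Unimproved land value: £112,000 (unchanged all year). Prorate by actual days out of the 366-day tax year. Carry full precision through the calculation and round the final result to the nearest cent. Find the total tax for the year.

£2,626.80

2031-07-01 to 2032-02-20: 235 days at 2.9% → £112,000 × 2.9% × 235/366 = £2,085.4645
2032-02-21 to 2032-06-13: 114 days at 1% → £112,000 × 1% × 114/366 = £348.8525
2032-06-14 to 2032-06-30: 17 days at 3.7% → £112,000 × 3.7% × 17/366 = £192.4809
Total = £2,626.7978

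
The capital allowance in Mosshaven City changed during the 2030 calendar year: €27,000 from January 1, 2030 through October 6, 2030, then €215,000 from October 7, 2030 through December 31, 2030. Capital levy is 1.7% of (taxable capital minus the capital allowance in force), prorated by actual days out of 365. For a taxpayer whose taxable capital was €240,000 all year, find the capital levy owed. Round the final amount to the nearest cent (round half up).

€2,867.97

January 1 – October 6, 2030: 279 days, exemption €27,000 → (€240,000 − €27,000) × 1.7% × 279/365 = €2,767.8329
October 7 – December 31, 2030: 86 days, exemption €215,000 → (€240,000 − €215,000) × 1.7% × 86/365 = €100.1370
Total = €2,867.9699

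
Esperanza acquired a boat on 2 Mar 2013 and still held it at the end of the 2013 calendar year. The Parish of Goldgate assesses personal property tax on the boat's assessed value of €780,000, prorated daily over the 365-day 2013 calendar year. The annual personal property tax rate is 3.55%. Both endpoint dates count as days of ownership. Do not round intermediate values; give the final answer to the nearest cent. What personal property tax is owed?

Days held (2 Mar – 31 Dec 2013): 305 out of 365
Tax = €780,000 × 3.55% × 305/365 = €23,138.2192

€23,138.22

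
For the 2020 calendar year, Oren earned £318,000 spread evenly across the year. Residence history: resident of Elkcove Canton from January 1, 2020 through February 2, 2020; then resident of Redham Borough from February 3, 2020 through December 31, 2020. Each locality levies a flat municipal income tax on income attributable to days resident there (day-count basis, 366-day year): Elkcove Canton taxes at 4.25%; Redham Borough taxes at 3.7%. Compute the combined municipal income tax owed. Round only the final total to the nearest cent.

£11,923.70

Elkcove Canton, January 1 – February 2, 2020: 33 days → £318,000 × 4.25% × 33/366 = £1,218.5656
Redham Borough, February 3 – December 31, 2020: 333 days → £318,000 × 3.7% × 333/366 = £10,705.1311
Total = £11,923.6967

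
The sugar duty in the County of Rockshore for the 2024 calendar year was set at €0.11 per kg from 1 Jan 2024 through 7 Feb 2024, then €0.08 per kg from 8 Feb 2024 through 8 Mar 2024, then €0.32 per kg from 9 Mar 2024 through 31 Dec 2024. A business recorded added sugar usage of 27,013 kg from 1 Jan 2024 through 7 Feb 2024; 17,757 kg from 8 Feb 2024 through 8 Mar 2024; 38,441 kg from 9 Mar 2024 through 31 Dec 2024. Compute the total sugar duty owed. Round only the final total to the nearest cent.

€16,693.11

1 Jan – 7 Feb 2024: 27,013 kg at €0.11/kg → €2,971.43
8 Feb – 8 Mar 2024: 17,757 kg at €0.08/kg → €1,420.56
9 Mar – 31 Dec 2024: 38,441 kg at €0.32/kg → €12,301.12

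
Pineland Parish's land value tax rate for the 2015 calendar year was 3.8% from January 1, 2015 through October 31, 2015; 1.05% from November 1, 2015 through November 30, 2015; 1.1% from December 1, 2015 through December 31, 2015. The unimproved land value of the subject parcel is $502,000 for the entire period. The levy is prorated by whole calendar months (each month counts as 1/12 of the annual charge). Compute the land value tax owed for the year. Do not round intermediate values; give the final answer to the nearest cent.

January 1 – October 31, 2015: 10 months at 3.8% → $502,000 × 3.8% × 10/12 = $15,896.6667
November 1 – November 30, 2015: 1 month at 1.05% → $502,000 × 1.05% × 1/12 = $439.2500
December 1 – December 31, 2015: 1 month at 1.1% → $502,000 × 1.1% × 1/12 = $460.1667
Total = $16,796.0833

$16,796.08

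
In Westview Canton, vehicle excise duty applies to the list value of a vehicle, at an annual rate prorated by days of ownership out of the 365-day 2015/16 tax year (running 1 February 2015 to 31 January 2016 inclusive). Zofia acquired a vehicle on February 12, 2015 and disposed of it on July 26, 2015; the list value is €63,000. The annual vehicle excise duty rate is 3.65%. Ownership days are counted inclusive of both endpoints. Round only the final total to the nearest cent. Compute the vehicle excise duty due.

Days held (February 12 – July 26, 2015): 165 out of 365
Tax = €63,000 × 3.65% × 165/365 = €1,039.5000

€1,039.50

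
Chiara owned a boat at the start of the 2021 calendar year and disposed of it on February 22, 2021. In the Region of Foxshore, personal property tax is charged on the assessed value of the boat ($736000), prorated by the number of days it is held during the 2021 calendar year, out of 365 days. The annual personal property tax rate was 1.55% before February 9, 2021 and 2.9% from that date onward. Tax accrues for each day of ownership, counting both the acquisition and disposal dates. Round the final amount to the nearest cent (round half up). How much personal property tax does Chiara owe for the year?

$2037.61

January 1 – February 8, 2021: 39 days at 1.55% → $736000 × 1.55% × 39/365 = $1218.9370
February 9 – February 22, 2021: 14 days at 2.9% → $736000 × 2.9% × 14/365 = $818.6740
Total = $2037.6110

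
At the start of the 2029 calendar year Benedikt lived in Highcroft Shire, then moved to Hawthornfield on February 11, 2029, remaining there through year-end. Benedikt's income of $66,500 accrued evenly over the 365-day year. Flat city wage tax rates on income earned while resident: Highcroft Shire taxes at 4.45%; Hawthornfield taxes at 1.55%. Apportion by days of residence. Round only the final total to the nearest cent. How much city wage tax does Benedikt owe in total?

Highcroft Shire, January 1 – February 10, 2029: 41 days → $66,500 × 4.45% × 41/365 = $332.4089
Hawthornfield, February 11 – December 31, 2029: 324 days → $66,500 × 1.55% × 324/365 = $914.9671
Total = $1,247.3760

$1,247.38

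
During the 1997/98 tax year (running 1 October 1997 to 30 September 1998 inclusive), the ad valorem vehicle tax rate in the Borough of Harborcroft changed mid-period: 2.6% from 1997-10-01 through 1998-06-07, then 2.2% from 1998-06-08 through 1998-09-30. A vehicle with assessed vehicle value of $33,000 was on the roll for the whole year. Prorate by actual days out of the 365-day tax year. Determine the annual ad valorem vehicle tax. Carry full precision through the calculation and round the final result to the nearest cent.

1997-10-01 to 1998-06-07: 250 days at 2.6% → $33,000 × 2.6% × 250/365 = $587.6712
1998-06-08 to 1998-09-30: 115 days at 2.2% → $33,000 × 2.2% × 115/365 = $228.7397
Total = $816.4110

$816.41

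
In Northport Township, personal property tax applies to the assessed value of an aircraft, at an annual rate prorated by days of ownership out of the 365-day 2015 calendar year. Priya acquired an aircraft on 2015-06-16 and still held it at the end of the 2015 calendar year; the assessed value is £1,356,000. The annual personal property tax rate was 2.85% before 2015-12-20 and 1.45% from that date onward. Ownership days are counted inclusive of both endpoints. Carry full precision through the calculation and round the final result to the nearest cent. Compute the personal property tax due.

£20,445.88

2015-06-16 to 2015-12-19: 187 days at 2.85% → £1,356,000 × 2.85% × 187/365 = £19,799.4575
2015-12-20 to 2015-12-31: 12 days at 1.45% → £1,356,000 × 1.45% × 12/365 = £646.4219
Total = £20,445.8795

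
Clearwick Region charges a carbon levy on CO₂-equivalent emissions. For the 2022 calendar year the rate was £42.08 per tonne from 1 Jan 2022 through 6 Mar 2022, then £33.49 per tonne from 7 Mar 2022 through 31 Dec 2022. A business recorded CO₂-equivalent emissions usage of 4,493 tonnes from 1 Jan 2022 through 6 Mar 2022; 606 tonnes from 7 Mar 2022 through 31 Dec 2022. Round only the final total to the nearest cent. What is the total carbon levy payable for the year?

£209,360.38

1 Jan – 6 Mar 2022: 4,493 tonnes at £42.08/tonne → £189,065.44
7 Mar – 31 Dec 2022: 606 tonnes at £33.49/tonne → £20,294.94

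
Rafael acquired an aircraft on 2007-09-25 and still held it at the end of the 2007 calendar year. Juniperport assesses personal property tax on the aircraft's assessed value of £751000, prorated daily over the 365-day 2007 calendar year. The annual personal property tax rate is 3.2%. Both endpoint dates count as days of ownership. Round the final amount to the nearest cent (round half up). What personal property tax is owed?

Days held (2007-09-25 to 2007-12-31): 98 out of 365
Tax = £751000 × 3.2% × 98/365 = £6452.4274

£6452.43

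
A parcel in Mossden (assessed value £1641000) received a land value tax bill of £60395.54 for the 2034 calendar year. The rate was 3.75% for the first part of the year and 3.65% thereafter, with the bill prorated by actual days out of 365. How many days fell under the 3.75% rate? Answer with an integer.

Let d = days at the first rate; then 365 − d days at the second rate.
£1641000 × [3.75%·d + 3.65%·(365−d)] / 365 = £60395.54
Solving gives d = 111, so the new rate took effect on 22 April 2034.

111 days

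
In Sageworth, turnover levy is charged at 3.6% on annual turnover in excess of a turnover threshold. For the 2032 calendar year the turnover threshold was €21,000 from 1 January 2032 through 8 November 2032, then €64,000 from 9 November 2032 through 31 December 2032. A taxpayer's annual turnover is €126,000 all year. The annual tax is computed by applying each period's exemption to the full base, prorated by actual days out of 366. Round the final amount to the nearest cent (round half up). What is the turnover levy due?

1 January – 8 November 2032: 313 days, exemption €21,000 → (€126,000 − €21,000) × 3.6% × 313/366 = €3,232.6230
9 November – 31 December 2032: 53 days, exemption €64,000 → (€126,000 − €64,000) × 3.6% × 53/366 = €323.2131
Total = €3,555.8361

€3,555.84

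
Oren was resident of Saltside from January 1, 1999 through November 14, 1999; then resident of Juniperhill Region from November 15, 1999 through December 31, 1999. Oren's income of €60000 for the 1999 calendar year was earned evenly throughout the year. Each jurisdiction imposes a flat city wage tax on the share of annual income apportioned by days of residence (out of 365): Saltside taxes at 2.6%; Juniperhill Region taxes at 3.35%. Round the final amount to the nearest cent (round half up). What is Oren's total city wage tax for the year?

€1617.95

Saltside, January 1 – November 14, 1999: 318 days → €60000 × 2.6% × 318/365 = €1359.1233
Juniperhill Region, November 15 – December 31, 1999: 47 days → €60000 × 3.35% × 47/365 = €258.8219
Total = €1617.9452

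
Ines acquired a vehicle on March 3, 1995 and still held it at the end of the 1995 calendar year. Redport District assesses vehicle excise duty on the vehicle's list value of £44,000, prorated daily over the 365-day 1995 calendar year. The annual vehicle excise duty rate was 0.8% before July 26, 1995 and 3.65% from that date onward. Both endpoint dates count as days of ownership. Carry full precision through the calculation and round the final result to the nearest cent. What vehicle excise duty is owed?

March 3 – July 25, 1995: 145 days at 0.8% → £44,000 × 0.8% × 145/365 = £139.8356
July 26 – December 31, 1995: 159 days at 3.65% → £44,000 × 3.65% × 159/365 = £699.6000
Total = £839.4356

£839.44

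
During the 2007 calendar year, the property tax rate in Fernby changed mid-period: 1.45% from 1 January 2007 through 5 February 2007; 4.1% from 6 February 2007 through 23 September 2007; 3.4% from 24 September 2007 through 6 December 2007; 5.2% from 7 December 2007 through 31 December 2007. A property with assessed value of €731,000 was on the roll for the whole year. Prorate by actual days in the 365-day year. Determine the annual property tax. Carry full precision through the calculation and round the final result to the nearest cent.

1 January – 5 February 2007: 36 days at 1.45% → €731,000 × 1.45% × 36/365 = €1,045.4301
6 February – 23 September 2007: 230 days at 4.1% → €731,000 × 4.1% × 230/365 = €18,885.8356
24 September – 6 December 2007: 74 days at 3.4% → €731,000 × 3.4% × 74/365 = €5,038.8932
7 December – 31 December 2007: 25 days at 5.2% → €731,000 × 5.2% × 25/365 = €2,603.5616
Total = €27,573.7205

€27,573.72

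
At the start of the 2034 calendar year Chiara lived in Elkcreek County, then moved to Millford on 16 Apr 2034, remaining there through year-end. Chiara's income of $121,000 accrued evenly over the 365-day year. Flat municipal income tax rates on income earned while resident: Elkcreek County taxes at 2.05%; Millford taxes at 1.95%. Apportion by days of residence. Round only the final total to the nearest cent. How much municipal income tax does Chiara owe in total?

Elkcreek County, 1 Jan – 15 Apr 2034: 105 days → $121,000 × 2.05% × 105/365 = $713.5685
Millford, 16 Apr – 31 Dec 2034: 260 days → $121,000 × 1.95% × 260/365 = $1,680.7397
Total = $2,394.3082

$2,394.31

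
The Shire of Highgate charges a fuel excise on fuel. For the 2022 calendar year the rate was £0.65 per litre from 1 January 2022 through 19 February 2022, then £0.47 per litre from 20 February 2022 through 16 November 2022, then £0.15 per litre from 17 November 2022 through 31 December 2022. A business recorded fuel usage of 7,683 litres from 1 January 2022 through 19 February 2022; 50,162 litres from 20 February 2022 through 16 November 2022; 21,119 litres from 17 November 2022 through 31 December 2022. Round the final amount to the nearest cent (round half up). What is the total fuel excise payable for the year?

1 January – 19 February 2022: 7,683 litres at £0.65/litre → £4993.95
20 February – 16 November 2022: 50,162 litres at £0.47/litre → £23576.14
17 November – 31 December 2022: 21,119 litres at £0.15/litre → £3167.85

£31737.94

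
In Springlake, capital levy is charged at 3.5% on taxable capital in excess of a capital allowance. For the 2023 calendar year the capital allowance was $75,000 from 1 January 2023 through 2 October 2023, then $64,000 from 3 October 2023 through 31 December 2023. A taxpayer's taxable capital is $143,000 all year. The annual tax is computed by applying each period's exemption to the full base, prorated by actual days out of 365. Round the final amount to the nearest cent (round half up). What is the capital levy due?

$2,474.93

1 January – 2 October 2023: 275 days, exemption $75,000 → ($143,000 − $75,000) × 3.5% × 275/365 = $1,793.1507
3 October – 31 December 2023: 90 days, exemption $64,000 → ($143,000 − $64,000) × 3.5% × 90/365 = $681.7808
Total = $2,474.9315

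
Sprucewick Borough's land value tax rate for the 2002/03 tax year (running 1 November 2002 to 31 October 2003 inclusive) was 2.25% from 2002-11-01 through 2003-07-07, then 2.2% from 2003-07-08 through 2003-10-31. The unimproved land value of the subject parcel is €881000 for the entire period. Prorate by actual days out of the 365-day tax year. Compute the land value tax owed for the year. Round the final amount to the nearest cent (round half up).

€19682.51

2002-11-01 to 2003-07-07: 249 days at 2.25% → €881000 × 2.25% × 249/365 = €13522.7466
2003-07-08 to 2003-10-31: 116 days at 2.2% → €881000 × 2.2% × 116/365 = €6159.7589
Total = €19682.5055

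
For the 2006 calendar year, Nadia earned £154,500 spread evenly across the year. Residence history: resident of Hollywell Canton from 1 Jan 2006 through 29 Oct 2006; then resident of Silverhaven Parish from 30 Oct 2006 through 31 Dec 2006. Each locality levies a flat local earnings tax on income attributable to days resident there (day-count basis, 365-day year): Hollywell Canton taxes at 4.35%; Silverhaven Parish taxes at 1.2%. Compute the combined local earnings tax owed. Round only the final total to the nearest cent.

Hollywell Canton, 1 Jan – 29 Oct 2006: 302 days → £154,500 × 4.35% × 302/365 = £5,560.7301
Silverhaven Parish, 30 Oct – 31 Dec 2006: 63 days → £154,500 × 1.2% × 63/365 = £320.0055
Total = £5,880.7356

£5,880.74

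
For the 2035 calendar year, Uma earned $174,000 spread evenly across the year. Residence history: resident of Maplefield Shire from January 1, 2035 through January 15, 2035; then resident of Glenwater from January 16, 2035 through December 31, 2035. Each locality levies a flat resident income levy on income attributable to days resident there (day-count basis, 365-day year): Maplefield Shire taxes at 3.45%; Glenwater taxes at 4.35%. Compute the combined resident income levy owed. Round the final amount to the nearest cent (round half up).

Maplefield Shire, January 1 – January 15, 2035: 15 days → $174,000 × 3.45% × 15/365 = $246.6986
Glenwater, January 16 – December 31, 2035: 350 days → $174,000 × 4.35% × 350/365 = $7,257.9452
Total = $7,504.6438

$7,504.64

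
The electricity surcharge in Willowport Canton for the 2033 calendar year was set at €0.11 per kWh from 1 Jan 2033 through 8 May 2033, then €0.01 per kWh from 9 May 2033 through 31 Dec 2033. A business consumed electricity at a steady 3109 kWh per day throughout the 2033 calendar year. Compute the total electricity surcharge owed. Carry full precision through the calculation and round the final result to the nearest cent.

€51,143.05

1 Jan – 8 May 2033: 128 days × 3109 kWh/day = 397,952 kWh at €0.11/kWh → €43,774.72
9 May – 31 Dec 2033: 237 days × 3109 kWh/day = 736,833 kWh at €0.01/kWh → €7,368.33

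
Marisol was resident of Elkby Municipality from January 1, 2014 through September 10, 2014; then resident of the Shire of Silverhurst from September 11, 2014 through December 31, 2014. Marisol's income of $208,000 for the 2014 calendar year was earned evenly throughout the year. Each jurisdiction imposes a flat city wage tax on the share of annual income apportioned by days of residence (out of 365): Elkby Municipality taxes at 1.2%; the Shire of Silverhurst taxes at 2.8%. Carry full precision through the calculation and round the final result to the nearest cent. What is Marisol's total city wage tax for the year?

$3,517.19

Elkby Municipality, January 1 – September 10, 2014: 253 days → $208,000 × 1.2% × 253/365 = $1,730.1041
The Shire of Silverhurst, September 11 – December 31, 2014: 112 days → $208,000 × 2.8% × 112/365 = $1,787.0904
Total = $3,517.1945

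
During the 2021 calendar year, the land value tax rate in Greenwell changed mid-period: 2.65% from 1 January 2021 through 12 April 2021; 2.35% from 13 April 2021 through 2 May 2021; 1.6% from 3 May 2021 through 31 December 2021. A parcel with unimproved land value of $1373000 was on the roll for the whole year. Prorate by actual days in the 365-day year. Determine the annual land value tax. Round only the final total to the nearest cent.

1 January – 12 April 2021: 102 days at 2.65% → $1373000 × 2.65% × 102/365 = $10167.7233
13 April – 2 May 2021: 20 days at 2.35% → $1373000 × 2.35% × 20/365 = $1767.9726
3 May – 31 December 2021: 243 days at 1.6% → $1373000 × 1.6% × 243/365 = $14625.2712
Total = $26560.9671

$26560.97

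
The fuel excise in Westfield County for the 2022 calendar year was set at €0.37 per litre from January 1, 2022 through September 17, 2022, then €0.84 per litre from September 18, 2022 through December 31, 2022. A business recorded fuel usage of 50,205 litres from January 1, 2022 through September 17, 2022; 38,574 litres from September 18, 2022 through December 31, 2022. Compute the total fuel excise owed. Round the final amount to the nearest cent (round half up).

€50,978.01

January 1 – September 17, 2022: 50,205 litres at €0.37/litre → €18,575.85
September 18 – December 31, 2022: 38,574 litres at €0.84/litre → €32,402.16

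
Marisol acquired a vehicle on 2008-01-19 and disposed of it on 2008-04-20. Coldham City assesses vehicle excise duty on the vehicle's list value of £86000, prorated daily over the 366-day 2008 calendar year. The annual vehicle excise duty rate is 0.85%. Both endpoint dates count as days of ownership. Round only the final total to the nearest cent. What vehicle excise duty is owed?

Days held (2008-01-19 to 2008-04-20): 93 out of 366
Tax = £86000 × 0.85% × 93/366 = £185.7459

£185.75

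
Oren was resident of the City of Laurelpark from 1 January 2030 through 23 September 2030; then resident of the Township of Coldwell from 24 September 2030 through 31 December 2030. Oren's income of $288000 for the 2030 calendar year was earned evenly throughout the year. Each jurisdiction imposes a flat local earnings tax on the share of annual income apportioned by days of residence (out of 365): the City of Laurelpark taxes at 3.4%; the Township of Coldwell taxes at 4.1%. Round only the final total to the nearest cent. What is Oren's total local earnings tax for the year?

$10338.81

The City of Laurelpark, 1 January – 23 September 2030: 266 days → $288000 × 3.4% × 266/365 = $7136.0877
The Township of Coldwell, 24 September – 31 December 2030: 99 days → $288000 × 4.1% × 99/365 = $3202.7178
Total = $10338.8055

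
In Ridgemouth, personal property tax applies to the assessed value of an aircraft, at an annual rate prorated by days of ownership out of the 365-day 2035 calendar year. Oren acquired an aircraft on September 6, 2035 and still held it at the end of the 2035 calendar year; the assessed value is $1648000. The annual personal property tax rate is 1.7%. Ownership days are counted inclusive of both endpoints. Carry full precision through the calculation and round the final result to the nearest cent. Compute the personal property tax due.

Days held (September 6 – December 31, 2035): 117 out of 365
Tax = $1648000 × 1.7% × 117/365 = $8980.4712

$8980.47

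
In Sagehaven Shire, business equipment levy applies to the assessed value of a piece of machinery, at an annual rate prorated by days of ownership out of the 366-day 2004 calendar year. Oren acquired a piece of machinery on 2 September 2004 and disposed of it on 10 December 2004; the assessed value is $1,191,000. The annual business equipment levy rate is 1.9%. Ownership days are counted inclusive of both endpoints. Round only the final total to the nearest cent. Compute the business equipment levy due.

Days held (2 September – 10 December 2004): 100 out of 366
Tax = $1,191,000 × 1.9% × 100/366 = $6,182.7869

$6,182.79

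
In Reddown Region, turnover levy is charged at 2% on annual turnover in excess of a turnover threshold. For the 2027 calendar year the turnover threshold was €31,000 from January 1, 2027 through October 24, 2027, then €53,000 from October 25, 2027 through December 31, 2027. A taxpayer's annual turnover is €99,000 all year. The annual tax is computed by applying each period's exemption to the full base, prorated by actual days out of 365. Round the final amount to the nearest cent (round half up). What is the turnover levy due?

€1,278.03

January 1 – October 24, 2027: 297 days, exemption €31,000 → (€99,000 − €31,000) × 2% × 297/365 = €1,106.6301
October 25 – December 31, 2027: 68 days, exemption €53,000 → (€99,000 − €53,000) × 2% × 68/365 = €171.3973
Total = €1,278.0274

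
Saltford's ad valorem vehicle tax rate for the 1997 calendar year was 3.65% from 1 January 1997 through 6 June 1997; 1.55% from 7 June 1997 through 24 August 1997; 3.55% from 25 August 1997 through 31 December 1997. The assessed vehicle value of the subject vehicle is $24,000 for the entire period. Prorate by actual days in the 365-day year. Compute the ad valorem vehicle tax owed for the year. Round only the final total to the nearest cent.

$758.43

1 January – 6 June 1997: 157 days at 3.65% → $24,000 × 3.65% × 157/365 = $376.8000
7 June – 24 August 1997: 79 days at 1.55% → $24,000 × 1.55% × 79/365 = $80.5151
25 August – 31 December 1997: 129 days at 3.55% → $24,000 × 3.55% × 129/365 = $301.1178
Total = $758.4329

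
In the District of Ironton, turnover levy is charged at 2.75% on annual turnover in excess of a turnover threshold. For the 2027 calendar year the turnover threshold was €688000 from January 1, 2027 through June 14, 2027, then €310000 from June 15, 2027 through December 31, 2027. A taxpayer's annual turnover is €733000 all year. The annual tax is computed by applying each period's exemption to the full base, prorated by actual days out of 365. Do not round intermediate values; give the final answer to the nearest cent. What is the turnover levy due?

€6933.39

January 1 – June 14, 2027: 165 days, exemption €688000 → (€733000 − €688000) × 2.75% × 165/365 = €559.4178
June 15 – December 31, 2027: 200 days, exemption €310000 → (€733000 − €310000) × 2.75% × 200/365 = €6373.9726
Total = €6933.3904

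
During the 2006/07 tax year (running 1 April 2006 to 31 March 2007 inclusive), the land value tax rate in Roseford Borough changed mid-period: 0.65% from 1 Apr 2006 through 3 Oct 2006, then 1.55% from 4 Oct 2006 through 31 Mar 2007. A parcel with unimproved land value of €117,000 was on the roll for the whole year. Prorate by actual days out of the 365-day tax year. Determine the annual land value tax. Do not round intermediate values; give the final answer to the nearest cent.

1 Apr – 3 Oct 2006: 186 days at 0.65% → €117,000 × 0.65% × 186/365 = €387.5425
4 Oct 2006 – 31 Mar 2007: 179 days at 1.55% → €117,000 × 1.55% × 179/365 = €889.3603
Total = €1,276.9027

€1,276.90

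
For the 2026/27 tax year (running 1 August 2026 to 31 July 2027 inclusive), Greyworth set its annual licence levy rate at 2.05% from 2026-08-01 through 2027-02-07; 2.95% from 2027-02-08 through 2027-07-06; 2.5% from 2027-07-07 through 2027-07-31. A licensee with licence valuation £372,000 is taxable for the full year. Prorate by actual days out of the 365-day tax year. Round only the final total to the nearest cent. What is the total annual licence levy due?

£9,107.38

2026-08-01 to 2027-02-07: 191 days at 2.05% → £372,000 × 2.05% × 191/365 = £3,990.5918
2027-02-08 to 2027-07-06: 149 days at 2.95% → £372,000 × 2.95% × 149/365 = £4,479.7973
2027-07-07 to 2027-07-31: 25 days at 2.5% → £372,000 × 2.5% × 25/365 = £636.9863
Total = £9,107.3753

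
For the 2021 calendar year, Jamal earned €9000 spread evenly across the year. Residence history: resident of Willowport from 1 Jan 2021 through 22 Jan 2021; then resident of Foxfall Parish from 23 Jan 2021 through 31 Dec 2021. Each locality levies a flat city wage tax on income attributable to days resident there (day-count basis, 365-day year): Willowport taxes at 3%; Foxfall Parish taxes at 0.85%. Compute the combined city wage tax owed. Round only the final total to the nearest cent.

€88.16

Willowport, 1 Jan – 22 Jan 2021: 22 days → €9000 × 3% × 22/365 = €16.2740
Foxfall Parish, 23 Jan – 31 Dec 2021: 343 days → €9000 × 0.85% × 343/365 = €71.8890
Total = €88.1630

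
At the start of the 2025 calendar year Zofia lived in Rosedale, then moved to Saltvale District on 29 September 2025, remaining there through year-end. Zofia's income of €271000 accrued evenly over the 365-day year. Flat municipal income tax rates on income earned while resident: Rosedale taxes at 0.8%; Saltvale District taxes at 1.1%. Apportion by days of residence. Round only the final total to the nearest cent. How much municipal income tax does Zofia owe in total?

Rosedale, 1 January – 28 September 2025: 271 days → €271000 × 0.8% × 271/365 = €1609.6658
Saltvale District, 29 September – 31 December 2025: 94 days → €271000 × 1.1% × 94/365 = €767.7096
Total = €2377.3753

€2377.38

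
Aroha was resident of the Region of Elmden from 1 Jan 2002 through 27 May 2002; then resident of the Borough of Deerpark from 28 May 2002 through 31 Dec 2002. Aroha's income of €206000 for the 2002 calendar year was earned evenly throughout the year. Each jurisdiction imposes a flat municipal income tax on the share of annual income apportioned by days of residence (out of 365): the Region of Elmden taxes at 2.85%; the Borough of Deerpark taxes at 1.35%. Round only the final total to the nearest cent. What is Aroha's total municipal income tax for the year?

€4025.47

The Region of Elmden, 1 Jan – 27 May 2002: 147 days → €206000 × 2.85% × 147/365 = €2364.4849
The Borough of Deerpark, 28 May – 31 Dec 2002: 218 days → €206000 × 1.35% × 218/365 = €1660.9808
Total = €4025.4658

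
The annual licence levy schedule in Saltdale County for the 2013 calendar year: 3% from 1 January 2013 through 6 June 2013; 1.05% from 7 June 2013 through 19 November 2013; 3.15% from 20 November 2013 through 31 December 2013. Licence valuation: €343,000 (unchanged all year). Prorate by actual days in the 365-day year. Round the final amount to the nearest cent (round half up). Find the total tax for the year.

€7,307.31

1 January – 6 June 2013: 157 days at 3% → €343,000 × 3% × 157/365 = €4,426.1096
7 June – 19 November 2013: 166 days at 1.05% → €343,000 × 1.05% × 166/365 = €1,637.9425
20 November – 31 December 2013: 42 days at 3.15% → €343,000 × 3.15% × 42/365 = €1,243.2575
Total = €7,307.3096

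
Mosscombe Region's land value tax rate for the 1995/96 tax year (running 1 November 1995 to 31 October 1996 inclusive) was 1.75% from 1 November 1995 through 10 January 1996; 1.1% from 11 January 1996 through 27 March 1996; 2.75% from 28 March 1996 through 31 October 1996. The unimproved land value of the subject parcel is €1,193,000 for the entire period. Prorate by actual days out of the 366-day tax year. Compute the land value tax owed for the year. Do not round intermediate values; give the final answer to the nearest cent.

1 November 1995 – 10 January 1996: 71 days at 1.75% → €1,193,000 × 1.75% × 71/366 = €4,050.0068
11 January – 27 March 1996: 77 days at 1.1% → €1,193,000 × 1.1% × 77/366 = €2,760.8497
28 March – 31 October 1996: 218 days at 2.75% → €1,193,000 × 2.75% × 218/366 = €19,541.0792
Total = €26,351.9358

€26,351.94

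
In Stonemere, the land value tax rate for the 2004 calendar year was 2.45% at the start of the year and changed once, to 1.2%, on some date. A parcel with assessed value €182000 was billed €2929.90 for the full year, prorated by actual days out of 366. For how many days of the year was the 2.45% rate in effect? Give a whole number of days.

120 days

Let d = days at the first rate; then 366 − d days at the second rate.
€182000 × [2.45%·d + 1.2%·(366−d)] / 366 = €2929.90
Solving gives d = 120, so the new rate took effect on April 30, 2004.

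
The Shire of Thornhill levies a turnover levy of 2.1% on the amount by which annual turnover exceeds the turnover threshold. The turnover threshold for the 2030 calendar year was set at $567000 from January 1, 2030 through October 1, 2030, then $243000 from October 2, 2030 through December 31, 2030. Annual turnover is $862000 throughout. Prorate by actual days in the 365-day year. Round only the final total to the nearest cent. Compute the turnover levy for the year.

$7891.34

January 1 – October 1, 2030: 274 days, exemption $567000 → ($862000 − $567000) × 2.1% × 274/365 = $4650.4932
October 2 – December 31, 2030: 91 days, exemption $243000 → ($862000 − $243000) × 2.1% × 91/365 = $3240.8466
Total = $7891.3397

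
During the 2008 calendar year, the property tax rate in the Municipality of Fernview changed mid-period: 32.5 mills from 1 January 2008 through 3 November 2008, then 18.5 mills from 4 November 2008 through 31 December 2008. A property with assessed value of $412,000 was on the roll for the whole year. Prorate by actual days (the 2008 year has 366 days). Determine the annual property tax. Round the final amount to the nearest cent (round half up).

$12,475.95

1 January – 3 November 2008: 308 days at 32.5 mills → $412,000 × 3.25% × 308/366 = $11,268.0874
4 November – 31 December 2008: 58 days at 18.5 mills → $412,000 × 1.85% × 58/366 = $1,207.8579
Total = $12,475.9454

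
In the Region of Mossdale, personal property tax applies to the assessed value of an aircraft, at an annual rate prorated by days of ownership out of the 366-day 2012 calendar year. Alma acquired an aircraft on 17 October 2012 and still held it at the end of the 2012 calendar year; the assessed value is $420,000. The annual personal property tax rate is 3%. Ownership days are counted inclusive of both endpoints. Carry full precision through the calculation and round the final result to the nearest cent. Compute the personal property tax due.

$2,616.39

Days held (17 October – 31 December 2012): 76 out of 366
Tax = $420,000 × 3% × 76/366 = $2,616.3934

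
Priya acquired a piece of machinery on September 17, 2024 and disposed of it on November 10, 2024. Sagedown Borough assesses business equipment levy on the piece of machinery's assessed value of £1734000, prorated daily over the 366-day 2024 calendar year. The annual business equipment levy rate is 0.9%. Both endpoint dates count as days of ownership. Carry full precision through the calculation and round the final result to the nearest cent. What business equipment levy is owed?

£2345.16

Days held (September 17 – November 10, 2024): 55 out of 366
Tax = £1734000 × 0.9% × 55/366 = £2345.1639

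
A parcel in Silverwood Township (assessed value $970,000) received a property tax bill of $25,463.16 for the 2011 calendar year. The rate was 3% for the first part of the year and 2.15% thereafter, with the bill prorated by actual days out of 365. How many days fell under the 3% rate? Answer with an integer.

Let d = days at the first rate; then 365 − d days at the second rate.
$970,000 × [3%·d + 2.15%·(365−d)] / 365 = $25,463.16
Solving gives d = 204, so the new rate took effect on 24 Jul 2011.

204 days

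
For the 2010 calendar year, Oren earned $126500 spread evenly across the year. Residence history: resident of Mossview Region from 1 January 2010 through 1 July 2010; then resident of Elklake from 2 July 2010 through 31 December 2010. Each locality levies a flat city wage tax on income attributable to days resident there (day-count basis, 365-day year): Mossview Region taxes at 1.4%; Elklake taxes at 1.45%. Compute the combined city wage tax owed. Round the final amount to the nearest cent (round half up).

$1802.71

Mossview Region, 1 January – 1 July 2010: 182 days → $126500 × 1.4% × 182/365 = $883.0740
Elklake, 2 July – 31 December 2010: 183 days → $126500 × 1.45% × 183/365 = $919.6377
Total = $1802.7116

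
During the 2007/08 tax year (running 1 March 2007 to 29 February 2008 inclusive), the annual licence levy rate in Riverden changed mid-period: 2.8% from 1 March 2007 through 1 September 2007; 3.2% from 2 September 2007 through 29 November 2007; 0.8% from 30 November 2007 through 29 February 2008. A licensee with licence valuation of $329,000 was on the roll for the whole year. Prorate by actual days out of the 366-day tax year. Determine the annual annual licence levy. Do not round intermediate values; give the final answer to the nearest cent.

1 March – 1 September 2007: 185 days at 2.8% → $329,000 × 2.8% × 185/366 = $4,656.3388
2 September – 29 November 2007: 89 days at 3.2% → $329,000 × 3.2% × 89/366 = $2,560.0874
30 November 2007 – 29 February 2008: 92 days at 0.8% → $329,000 × 0.8% × 92/366 = $661.5956
Total = $7,878.0219

$7,878.02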